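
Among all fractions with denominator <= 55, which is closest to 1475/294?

Expand x = 1475/294 as a continued fraction with the Euclidean algorithm:
  1475 = 5*294 + 5, so a_0 = 5.
  294 = 58*5 + 4, so a_1 = 58.
  5 = 1*4 + 1, so a_2 = 1.
  4 = 4*1 + 0, so a_3 = 4.
so x = [5; 58, 1, 4].
Convergents (p_i = a_i*p_{i-1} + p_{i-2}, q_i = a_i*q_{i-1} + q_{i-2} with p_{-2}=0, p_{-1}=1, q_{-2}=1, q_{-1}=0), until the denominator exceeds 55:
  i=0: a_0=5, p_0 = 5*1 + 0 = 5, q_0 = 5*0 + 1 = 1.
  i=1: a_1=58, p_1 = 58*5 + 1 = 291, q_1 = 58*1 + 0 = 58.
q_1 = 58 > 55, so the last convergent with denominator <= 55 is p_0/q_0 = 5/1.
The closest fraction with denominator <= 55 is either p_0/q_0 or the intermediate fraction (k*p_0 + p_{-1})/(k*q_0 + q_{-1}) with the largest k >= 1 whose denominator stays <= 55; these approach x as k grows, and every other convergent or intermediate fraction in range is farther away.
Largest k: floor((55 - q_{-1})/q_0) = floor((55 - 0)/1) = 55 (using the seeds p_{-1} = 1, q_{-1} = 0).
That gives (55*5 + 1)/(55*1 + 0) = 276/55.
Compare the errors: |x - 5/1| = |1475*1 - 5*294|/(294*1) = 5/294, and |x - 276/55| = |1475*55 - 276*294|/(294*55) = 19/16170.
Cross-multiplying, 19*294 = 5586 < 80850 = 5*16170, so 19/16170 is smaller: the intermediate fraction 276/55 is closer to x than 5/1.

276/55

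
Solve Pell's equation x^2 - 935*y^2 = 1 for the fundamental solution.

First expand sqrt(935) as a continued fraction. With x_i = (sqrt(935) + m_i)/d_i and (m_0, d_0) = (0, 1): a_0 = floor(sqrt(935)) = 30, since 30^2 = 900 <= 935 < 961 = 31^2.
Iterate m_{i+1} = d_i*a_i - m_i, d_{i+1} = (935 - m_{i+1}^2)/d_i, a_{i+1} = floor((a_0 + m_{i+1})/d_{i+1}):
  m_1 = 1*30 - 0 = 30, d_1 = (935 - 30^2)/1 = 35/1 = 35, a_1 = floor((30 + 30)/35) = 1.
  m_2 = 35*1 - 30 = 5, d_2 = (935 - 5^2)/35 = 910/35 = 26, a_2 = floor((30 + 5)/26) = 1.
  m_3 = 26*1 - 5 = 21, d_3 = (935 - 21^2)/26 = 494/26 = 19, a_3 = floor((30 + 21)/19) = 2.
  m_4 = 19*2 - 21 = 17, d_4 = (935 - 17^2)/19 = 646/19 = 34, a_4 = floor((30 + 17)/34) = 1.
  m_5 = 34*1 - 17 = 17, d_5 = (935 - 17^2)/34 = 646/34 = 19, a_5 = floor((30 + 17)/19) = 2.
  m_6 = 19*2 - 17 = 21, d_6 = (935 - 21^2)/19 = 494/19 = 26, a_6 = floor((30 + 21)/26) = 1.
  m_7 = 26*1 - 21 = 5, d_7 = (935 - 5^2)/26 = 910/26 = 35, a_7 = floor((30 + 5)/35) = 1.
  m_8 = 35*1 - 5 = 30, d_8 = (935 - 30^2)/35 = 35/35 = 1, a_8 = floor((30 + 30)/1) = 60.
  m_9 = 1*60 - 30 = 30, d_9 = (935 - 30^2)/1 = 35/1 = 35: (m_9, d_9) = (m_1, d_1) = (30, 35), so from here the quotients repeat a_1, ..., a_8; the period length is 8.
So sqrt(935) = [30; (1, 1, 2, 1, 2, 1, 1, 60)] with period length k = 8.
k is even, so the fundamental solution of x^2 - 935y^2 = 1 is (p_{k-1}, q_{k-1}) = (p_7, q_7); compute convergents through index 7.
Convergents (p_i = a_i*p_{i-1} + p_{i-2}, q_i = a_i*q_{i-1} + q_{i-2} with p_{-2}=0, p_{-1}=1, q_{-2}=1, q_{-1}=0):
  i=0: a_0=30, p_0 = 30*1 + 0 = 30, q_0 = 30*0 + 1 = 1.
  i=1: a_1=1, p_1 = 1*30 + 1 = 31, q_1 = 1*1 + 0 = 1.
  i=2: a_2=1, p_2 = 1*31 + 30 = 61, q_2 = 1*1 + 1 = 2.
  i=3: a_3=2, p_3 = 2*61 + 31 = 153, q_3 = 2*2 + 1 = 5.
  i=4: a_4=1, p_4 = 1*153 + 61 = 214, q_4 = 1*5 + 2 = 7.
  i=5: a_5=2, p_5 = 2*214 + 153 = 581, q_5 = 2*7 + 5 = 19.
  i=6: a_6=1, p_6 = 1*581 + 214 = 795, q_6 = 1*19 + 7 = 26.
  i=7: a_7=1, p_7 = 1*795 + 581 = 1376, q_7 = 1*26 + 19 = 45.
Check: 1376^2 - 935*45^2 = 1893376 - 1893375 = 1, so (x, y) = (1376, 45) solves the equation, and by the theorem it is the least positive solution.

(x, y) = (1376, 45)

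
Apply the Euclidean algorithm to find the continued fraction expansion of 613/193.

[3; 5, 1, 2, 11]

Run the Euclidean algorithm on 613 and 193; the successive quotients are the partial quotients a_0, a_1, ... (each step inverts the fractional part left over by the previous one):
  613 = 3*193 + 34, so a_0 = 3.
  193 = 5*34 + 23, so a_1 = 5.
  34 = 1*23 + 11, so a_2 = 1.
  23 = 2*11 + 1, so a_3 = 2.
  11 = 11*1 + 0, so a_4 = 11.
The remainder reaches 0 after 5 divisions, so the expansion has 5 partial quotients, read off in order.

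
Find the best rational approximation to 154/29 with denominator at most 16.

Expand x = 154/29 as a continued fraction with the Euclidean algorithm:
  154 = 5*29 + 9, so a_0 = 5.
  29 = 3*9 + 2, so a_1 = 3.
  9 = 4*2 + 1, so a_2 = 4.
  2 = 2*1 + 0, so a_3 = 2.
so x = [5; 3, 4, 2].
Convergents (p_i = a_i*p_{i-1} + p_{i-2}, q_i = a_i*q_{i-1} + q_{i-2} with p_{-2}=0, p_{-1}=1, q_{-2}=1, q_{-1}=0), until the denominator exceeds 16:
  i=0: a_0=5, p_0 = 5*1 + 0 = 5, q_0 = 5*0 + 1 = 1.
  i=1: a_1=3, p_1 = 3*5 + 1 = 16, q_1 = 3*1 + 0 = 3.
  i=2: a_2=4, p_2 = 4*16 + 5 = 69, q_2 = 4*3 + 1 = 13.
  i=3: a_3=2, p_3 = 2*69 + 16 = 154, q_3 = 2*13 + 3 = 29.
q_3 = 29 > 16, so the last convergent with denominator <= 16 is p_2/q_2 = 69/13.
The closest fraction with denominator <= 16 is either p_2/q_2 or the intermediate fraction (k*p_2 + p_1)/(k*q_2 + q_1) with the largest k >= 1 whose denominator stays <= 16; these approach x as k grows, and every other convergent or intermediate fraction in range is farther away.
Largest k: floor((16 - q_1)/q_2) = floor((16 - 3)/13) = 1.
That gives (1*69 + 16)/(1*13 + 3) = 85/16.
Compare the errors: |x - 69/13| = |154*13 - 69*29|/(29*13) = 1/377, and |x - 85/16| = |154*16 - 85*29|/(29*16) = 1/464.
Cross-multiplying, 1*377 = 377 < 464 = 1*464, so 1/464 is smaller: the intermediate fraction 85/16 is closer to x than 69/13.

85/16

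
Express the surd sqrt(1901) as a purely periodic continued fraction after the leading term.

Write x_i = (sqrt(1901) + m_i)/d_i with (m_0, d_0) = (0, 1). a_0 = floor(sqrt(1901)) = 43, since 43^2 = 1849 <= 1901 < 1936 = 44^2.
Iterate m_{i+1} = d_i*a_i - m_i, d_{i+1} = (1901 - m_{i+1}^2)/d_i, a_{i+1} = floor((a_0 + m_{i+1})/d_{i+1}):
  m_1 = 1*43 - 0 = 43, d_1 = (1901 - 43^2)/1 = 52/1 = 52, a_1 = floor((43 + 43)/52) = 1.
  m_2 = 52*1 - 43 = 9, d_2 = (1901 - 9^2)/52 = 1820/52 = 35, a_2 = floor((43 + 9)/35) = 1.
  m_3 = 35*1 - 9 = 26, d_3 = (1901 - 26^2)/35 = 1225/35 = 35, a_3 = floor((43 + 26)/35) = 1.
  m_4 = 35*1 - 26 = 9, d_4 = (1901 - 9^2)/35 = 1820/35 = 52, a_4 = floor((43 + 9)/52) = 1.
  m_5 = 52*1 - 9 = 43, d_5 = (1901 - 43^2)/52 = 52/52 = 1, a_5 = floor((43 + 43)/1) = 86.
  m_6 = 1*86 - 43 = 43, d_6 = (1901 - 43^2)/1 = 52/1 = 52: (m_6, d_6) = (m_1, d_1) = (43, 52), so from here the quotients repeat a_1, ..., a_5; the period length is 5.
Hence the expansion of sqrt(1901) is a_0 = 43 followed by the repeating block 1, 1, 1, 1, 86 (period 5).

[43; (1, 1, 1, 1, 86)]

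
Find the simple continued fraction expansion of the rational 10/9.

Run the Euclidean algorithm on 10 and 9; the successive quotients are the partial quotients a_0, a_1, ... (each step inverts the fractional part left over by the previous one):
  10 = 1*9 + 1, so a_0 = 1.
  9 = 9*1 + 0, so a_1 = 9.
The remainder reaches 0 after 2 divisions, so the expansion has 2 partial quotients, read off in order.

[1; 9]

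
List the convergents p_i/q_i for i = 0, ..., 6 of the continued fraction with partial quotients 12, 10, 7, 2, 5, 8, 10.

12/1, 121/10, 859/71, 1839/152, 10054/831, 82271/6800, 832764/68831

Using the convergent recurrence p_i = a_i*p_{i-1} + p_{i-2}, q_i = a_i*q_{i-1} + q_{i-2} with p_{-2}=0, p_{-1}=1, q_{-2}=1, q_{-1}=0:
  i=0: a_0=12, p_0 = 12*1 + 0 = 12, q_0 = 12*0 + 1 = 1.
  i=1: a_1=10, p_1 = 10*12 + 1 = 121, q_1 = 10*1 + 0 = 10.
  i=2: a_2=7, p_2 = 7*121 + 12 = 859, q_2 = 7*10 + 1 = 71.
  i=3: a_3=2, p_3 = 2*859 + 121 = 1839, q_3 = 2*71 + 10 = 152.
  i=4: a_4=5, p_4 = 5*1839 + 859 = 10054, q_4 = 5*152 + 71 = 831.
  i=5: a_5=8, p_5 = 8*10054 + 1839 = 82271, q_5 = 8*831 + 152 = 6800.
  i=6: a_6=10, p_6 = 10*82271 + 10054 = 832764, q_6 = 10*6800 + 831 = 68831.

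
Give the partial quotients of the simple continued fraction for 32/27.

Run the Euclidean algorithm on 32 and 27; the successive quotients are the partial quotients a_0, a_1, ... (each step inverts the fractional part left over by the previous one):
  32 = 1*27 + 5, so a_0 = 1.
  27 = 5*5 + 2, so a_1 = 5.
  5 = 2*2 + 1, so a_2 = 2.
  2 = 2*1 + 0, so a_3 = 2.
The remainder reaches 0 after 4 divisions, so the expansion has 4 partial quotients, read off in order.

[1; 5, 2, 2]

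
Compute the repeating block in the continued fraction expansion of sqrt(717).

Write x_i = (sqrt(717) + m_i)/d_i with (m_0, d_0) = (0, 1). a_0 = floor(sqrt(717)) = 26, since 26^2 = 676 <= 717 < 729 = 27^2.
Iterate m_{i+1} = d_i*a_i - m_i, d_{i+1} = (717 - m_{i+1}^2)/d_i, a_{i+1} = floor((a_0 + m_{i+1})/d_{i+1}):
  m_1 = 1*26 - 0 = 26, d_1 = (717 - 26^2)/1 = 41/1 = 41, a_1 = floor((26 + 26)/41) = 1.
  m_2 = 41*1 - 26 = 15, d_2 = (717 - 15^2)/41 = 492/41 = 12, a_2 = floor((26 + 15)/12) = 3.
  m_3 = 12*3 - 15 = 21, d_3 = (717 - 21^2)/12 = 276/12 = 23, a_3 = floor((26 + 21)/23) = 2.
  m_4 = 23*2 - 21 = 25, d_4 = (717 - 25^2)/23 = 92/23 = 4, a_4 = floor((26 + 25)/4) = 12.
  m_5 = 4*12 - 25 = 23, d_5 = (717 - 23^2)/4 = 188/4 = 47, a_5 = floor((26 + 23)/47) = 1.
  m_6 = 47*1 - 23 = 24, d_6 = (717 - 24^2)/47 = 141/47 = 3, a_6 = floor((26 + 24)/3) = 16.
  m_7 = 3*16 - 24 = 24, d_7 = (717 - 24^2)/3 = 141/3 = 47, a_7 = floor((26 + 24)/47) = 1.
  m_8 = 47*1 - 24 = 23, d_8 = (717 - 23^2)/47 = 188/47 = 4, a_8 = floor((26 + 23)/4) = 12.
  m_9 = 4*12 - 23 = 25, d_9 = (717 - 25^2)/4 = 92/4 = 23, a_9 = floor((26 + 25)/23) = 2.
  m_10 = 23*2 - 25 = 21, d_10 = (717 - 21^2)/23 = 276/23 = 12, a_10 = floor((26 + 21)/12) = 3.
  m_11 = 12*3 - 21 = 15, d_11 = (717 - 15^2)/12 = 492/12 = 41, a_11 = floor((26 + 15)/41) = 1.
  m_12 = 41*1 - 15 = 26, d_12 = (717 - 26^2)/41 = 41/41 = 1, a_12 = floor((26 + 26)/1) = 52.
  m_13 = 1*52 - 26 = 26, d_13 = (717 - 26^2)/1 = 41/1 = 41: (m_13, d_13) = (m_1, d_1) = (26, 41), so from here the quotients repeat a_1, ..., a_12; the period length is 12.
Hence the expansion of sqrt(717) is a_0 = 26 followed by the repeating block 1, 3, 2, 12, 1, 16, 1, 12, 2, 3, 1, 52 (period 12).

[26; (1, 3, 2, 12, 1, 16, 1, 12, 2, 3, 1, 52)]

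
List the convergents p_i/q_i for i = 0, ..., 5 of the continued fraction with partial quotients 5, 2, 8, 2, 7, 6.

5/1, 11/2, 93/17, 197/36, 1472/269, 9029/1650

Using the convergent recurrence p_i = a_i*p_{i-1} + p_{i-2}, q_i = a_i*q_{i-1} + q_{i-2} with p_{-2}=0, p_{-1}=1, q_{-2}=1, q_{-1}=0:
  i=0: a_0=5, p_0 = 5*1 + 0 = 5, q_0 = 5*0 + 1 = 1.
  i=1: a_1=2, p_1 = 2*5 + 1 = 11, q_1 = 2*1 + 0 = 2.
  i=2: a_2=8, p_2 = 8*11 + 5 = 93, q_2 = 8*2 + 1 = 17.
  i=3: a_3=2, p_3 = 2*93 + 11 = 197, q_3 = 2*17 + 2 = 36.
  i=4: a_4=7, p_4 = 7*197 + 93 = 1472, q_4 = 7*36 + 17 = 269.
  i=5: a_5=6, p_5 = 6*1472 + 197 = 9029, q_5 = 6*269 + 36 = 1650.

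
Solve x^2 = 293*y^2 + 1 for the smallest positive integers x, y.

(x, y) = (12320649, 719780)

First expand sqrt(293) as a continued fraction. With x_i = (sqrt(293) + m_i)/d_i and (m_0, d_0) = (0, 1): a_0 = floor(sqrt(293)) = 17, since 17^2 = 289 <= 293 < 324 = 18^2.
Iterate m_{i+1} = d_i*a_i - m_i, d_{i+1} = (293 - m_{i+1}^2)/d_i, a_{i+1} = floor((a_0 + m_{i+1})/d_{i+1}):
  m_1 = 1*17 - 0 = 17, d_1 = (293 - 17^2)/1 = 4/1 = 4, a_1 = floor((17 + 17)/4) = 8.
  m_2 = 4*8 - 17 = 15, d_2 = (293 - 15^2)/4 = 68/4 = 17, a_2 = floor((17 + 15)/17) = 1.
  m_3 = 17*1 - 15 = 2, d_3 = (293 - 2^2)/17 = 289/17 = 17, a_3 = floor((17 + 2)/17) = 1.
  m_4 = 17*1 - 2 = 15, d_4 = (293 - 15^2)/17 = 68/17 = 4, a_4 = floor((17 + 15)/4) = 8.
  m_5 = 4*8 - 15 = 17, d_5 = (293 - 17^2)/4 = 4/4 = 1, a_5 = floor((17 + 17)/1) = 34.
  m_6 = 1*34 - 17 = 17, d_6 = (293 - 17^2)/1 = 4/1 = 4: (m_6, d_6) = (m_1, d_1) = (17, 4), so from here the quotients repeat a_1, ..., a_5; the period length is 5.
So sqrt(293) = [17; (8, 1, 1, 8, 34)] with period length k = 5.
k is odd, so (p_{k-1}, q_{k-1}) only solves x^2 - 293y^2 = -1 and the fundamental solution of x^2 - 293y^2 = 1 is (p_{2k-1}, q_{2k-1}) = (p_9, q_9); compute convergents through index 9, running through the period twice.
Convergents (p_i = a_i*p_{i-1} + p_{i-2}, q_i = a_i*q_{i-1} + q_{i-2} with p_{-2}=0, p_{-1}=1, q_{-2}=1, q_{-1}=0):
  i=0: a_0=17, p_0 = 17*1 + 0 = 17, q_0 = 17*0 + 1 = 1.
  i=1: a_1=8, p_1 = 8*17 + 1 = 137, q_1 = 8*1 + 0 = 8.
  i=2: a_2=1, p_2 = 1*137 + 17 = 154, q_2 = 1*8 + 1 = 9.
  i=3: a_3=1, p_3 = 1*154 + 137 = 291, q_3 = 1*9 + 8 = 17.
  i=4: a_4=8, p_4 = 8*291 + 154 = 2482, q_4 = 8*17 + 9 = 145.
  i=5: a_5=34, p_5 = 34*2482 + 291 = 84679, q_5 = 34*145 + 17 = 4947.
  i=6: a_6=8, p_6 = 8*84679 + 2482 = 679914, q_6 = 8*4947 + 145 = 39721.
  i=7: a_7=1, p_7 = 1*679914 + 84679 = 764593, q_7 = 1*39721 + 4947 = 44668.
  i=8: a_8=1, p_8 = 1*764593 + 679914 = 1444507, q_8 = 1*44668 + 39721 = 84389.
  i=9: a_9=8, p_9 = 8*1444507 + 764593 = 12320649, q_9 = 8*84389 + 44668 = 719780.
Indeed p_4^2 - 293*q_4^2 = 6160324 - 6160325 = -1, not +1.
Check: 12320649^2 - 293*719780^2 = 151798391781201 - 151798391781200 = 1, so (x, y) = (12320649, 719780) solves the equation, and by the theorem it is the least positive solution.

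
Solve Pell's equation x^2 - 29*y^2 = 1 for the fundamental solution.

First expand sqrt(29) as a continued fraction. With x_i = (sqrt(29) + m_i)/d_i and (m_0, d_0) = (0, 1): a_0 = floor(sqrt(29)) = 5, since 5^2 = 25 <= 29 < 36 = 6^2.
Iterate m_{i+1} = d_i*a_i - m_i, d_{i+1} = (29 - m_{i+1}^2)/d_i, a_{i+1} = floor((a_0 + m_{i+1})/d_{i+1}):
  m_1 = 1*5 - 0 = 5, d_1 = (29 - 5^2)/1 = 4/1 = 4, a_1 = floor((5 + 5)/4) = 2.
  m_2 = 4*2 - 5 = 3, d_2 = (29 - 3^2)/4 = 20/4 = 5, a_2 = floor((5 + 3)/5) = 1.
  m_3 = 5*1 - 3 = 2, d_3 = (29 - 2^2)/5 = 25/5 = 5, a_3 = floor((5 + 2)/5) = 1.
  m_4 = 5*1 - 2 = 3, d_4 = (29 - 3^2)/5 = 20/5 = 4, a_4 = floor((5 + 3)/4) = 2.
  m_5 = 4*2 - 3 = 5, d_5 = (29 - 5^2)/4 = 4/4 = 1, a_5 = floor((5 + 5)/1) = 10.
  m_6 = 1*10 - 5 = 5, d_6 = (29 - 5^2)/1 = 4/1 = 4: (m_6, d_6) = (m_1, d_1) = (5, 4), so from here the quotients repeat a_1, ..., a_5; the period length is 5.
So sqrt(29) = [5; (2, 1, 1, 2, 10)] with period length k = 5.
k is odd, so (p_{k-1}, q_{k-1}) only solves x^2 - 29y^2 = -1 and the fundamental solution of x^2 - 29y^2 = 1 is (p_{2k-1}, q_{2k-1}) = (p_9, q_9); compute convergents through index 9, running through the period twice.
Convergents (p_i = a_i*p_{i-1} + p_{i-2}, q_i = a_i*q_{i-1} + q_{i-2} with p_{-2}=0, p_{-1}=1, q_{-2}=1, q_{-1}=0):
  i=0: a_0=5, p_0 = 5*1 + 0 = 5, q_0 = 5*0 + 1 = 1.
  i=1: a_1=2, p_1 = 2*5 + 1 = 11, q_1 = 2*1 + 0 = 2.
  i=2: a_2=1, p_2 = 1*11 + 5 = 16, q_2 = 1*2 + 1 = 3.
  i=3: a_3=1, p_3 = 1*16 + 11 = 27, q_3 = 1*3 + 2 = 5.
  i=4: a_4=2, p_4 = 2*27 + 16 = 70, q_4 = 2*5 + 3 = 13.
  i=5: a_5=10, p_5 = 10*70 + 27 = 727, q_5 = 10*13 + 5 = 135.
  i=6: a_6=2, p_6 = 2*727 + 70 = 1524, q_6 = 2*135 + 13 = 283.
  i=7: a_7=1, p_7 = 1*1524 + 727 = 2251, q_7 = 1*283 + 135 = 418.
  i=8: a_8=1, p_8 = 1*2251 + 1524 = 3775, q_8 = 1*418 + 283 = 701.
  i=9: a_9=2, p_9 = 2*3775 + 2251 = 9801, q_9 = 2*701 + 418 = 1820.
Indeed p_4^2 - 29*q_4^2 = 4900 - 4901 = -1, not +1.
Check: 9801^2 - 29*1820^2 = 96059601 - 96059600 = 1, so (x, y) = (9801, 1820) solves the equation, and by the theorem it is the least positive solution.

(x, y) = (9801, 1820)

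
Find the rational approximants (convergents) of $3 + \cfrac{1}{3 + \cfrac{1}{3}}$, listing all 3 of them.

Using the convergent recurrence p_i = a_i*p_{i-1} + p_{i-2}, q_i = a_i*q_{i-1} + q_{i-2} with p_{-2}=0, p_{-1}=1, q_{-2}=1, q_{-1}=0:
  i=0: a_0=3, p_0 = 3*1 + 0 = 3, q_0 = 3*0 + 1 = 1.
  i=1: a_1=3, p_1 = 3*3 + 1 = 10, q_1 = 3*1 + 0 = 3.
  i=2: a_2=3, p_2 = 3*10 + 3 = 33, q_2 = 3*3 + 1 = 10.

3/1, 10/3, 33/10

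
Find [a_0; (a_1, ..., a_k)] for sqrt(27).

Write x_i = (sqrt(27) + m_i)/d_i with (m_0, d_0) = (0, 1). a_0 = floor(sqrt(27)) = 5, since 5^2 = 25 <= 27 < 36 = 6^2.
Iterate m_{i+1} = d_i*a_i - m_i, d_{i+1} = (27 - m_{i+1}^2)/d_i, a_{i+1} = floor((a_0 + m_{i+1})/d_{i+1}):
  m_1 = 1*5 - 0 = 5, d_1 = (27 - 5^2)/1 = 2/1 = 2, a_1 = floor((5 + 5)/2) = 5.
  m_2 = 2*5 - 5 = 5, d_2 = (27 - 5^2)/2 = 2/2 = 1, a_2 = floor((5 + 5)/1) = 10.
  m_3 = 1*10 - 5 = 5, d_3 = (27 - 5^2)/1 = 2/1 = 2: (m_3, d_3) = (m_1, d_1) = (5, 2), so from here the quotients repeat a_1, a_2; the period length is 2.
Hence the expansion of sqrt(27) is a_0 = 5 followed by the repeating block 5, 10 (period 2).

[5; (5, 10)]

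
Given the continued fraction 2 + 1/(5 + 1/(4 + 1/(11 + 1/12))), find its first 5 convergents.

Using the convergent recurrence p_i = a_i*p_{i-1} + p_{i-2}, q_i = a_i*q_{i-1} + q_{i-2} with p_{-2}=0, p_{-1}=1, q_{-2}=1, q_{-1}=0:
  i=0: a_0=2, p_0 = 2*1 + 0 = 2, q_0 = 2*0 + 1 = 1.
  i=1: a_1=5, p_1 = 5*2 + 1 = 11, q_1 = 5*1 + 0 = 5.
  i=2: a_2=4, p_2 = 4*11 + 2 = 46, q_2 = 4*5 + 1 = 21.
  i=3: a_3=11, p_3 = 11*46 + 11 = 517, q_3 = 11*21 + 5 = 236.
  i=4: a_4=12, p_4 = 12*517 + 46 = 6250, q_4 = 12*236 + 21 = 2853.

2/1, 11/5, 46/21, 517/236, 6250/2853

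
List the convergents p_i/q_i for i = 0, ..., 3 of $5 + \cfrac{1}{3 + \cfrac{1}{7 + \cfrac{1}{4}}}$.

5/1, 16/3, 117/22, 484/91

Using the convergent recurrence p_i = a_i*p_{i-1} + p_{i-2}, q_i = a_i*q_{i-1} + q_{i-2} with p_{-2}=0, p_{-1}=1, q_{-2}=1, q_{-1}=0:
  i=0: a_0=5, p_0 = 5*1 + 0 = 5, q_0 = 5*0 + 1 = 1.
  i=1: a_1=3, p_1 = 3*5 + 1 = 16, q_1 = 3*1 + 0 = 3.
  i=2: a_2=7, p_2 = 7*16 + 5 = 117, q_2 = 7*3 + 1 = 22.
  i=3: a_3=4, p_3 = 4*117 + 16 = 484, q_3 = 4*22 + 3 = 91.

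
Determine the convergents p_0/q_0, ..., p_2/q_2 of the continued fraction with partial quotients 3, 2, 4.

3/1, 7/2, 31/9

Using the convergent recurrence p_i = a_i*p_{i-1} + p_{i-2}, q_i = a_i*q_{i-1} + q_{i-2} with p_{-2}=0, p_{-1}=1, q_{-2}=1, q_{-1}=0:
  i=0: a_0=3, p_0 = 3*1 + 0 = 3, q_0 = 3*0 + 1 = 1.
  i=1: a_1=2, p_1 = 2*3 + 1 = 7, q_1 = 2*1 + 0 = 2.
  i=2: a_2=4, p_2 = 4*7 + 3 = 31, q_2 = 4*2 + 1 = 9.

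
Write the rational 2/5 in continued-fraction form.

Run the Euclidean algorithm on 2 and 5; the successive quotients are the partial quotients a_0, a_1, ... (each step inverts the fractional part left over by the previous one):
  2 = 0*5 + 2, so a_0 = 0.
  5 = 2*2 + 1, so a_1 = 2.
  2 = 2*1 + 0, so a_2 = 2.
The remainder reaches 0 after 3 divisions, so the expansion has 3 partial quotients, read off in order.

[0; 2, 2]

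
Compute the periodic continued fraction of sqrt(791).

[28; (8, 56)]

Write x_i = (sqrt(791) + m_i)/d_i with (m_0, d_0) = (0, 1). a_0 = floor(sqrt(791)) = 28, since 28^2 = 784 <= 791 < 841 = 29^2.
Iterate m_{i+1} = d_i*a_i - m_i, d_{i+1} = (791 - m_{i+1}^2)/d_i, a_{i+1} = floor((a_0 + m_{i+1})/d_{i+1}):
  m_1 = 1*28 - 0 = 28, d_1 = (791 - 28^2)/1 = 7/1 = 7, a_1 = floor((28 + 28)/7) = 8.
  m_2 = 7*8 - 28 = 28, d_2 = (791 - 28^2)/7 = 7/7 = 1, a_2 = floor((28 + 28)/1) = 56.
  m_3 = 1*56 - 28 = 28, d_3 = (791 - 28^2)/1 = 7/1 = 7: (m_3, d_3) = (m_1, d_1) = (28, 7), so from here the quotients repeat a_1, a_2; the period length is 2.
Hence the expansion of sqrt(791) is a_0 = 28 followed by the repeating block 8, 56 (period 2).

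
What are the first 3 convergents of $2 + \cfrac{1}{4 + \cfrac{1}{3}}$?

Using the convergent recurrence p_i = a_i*p_{i-1} + p_{i-2}, q_i = a_i*q_{i-1} + q_{i-2} with p_{-2}=0, p_{-1}=1, q_{-2}=1, q_{-1}=0:
  i=0: a_0=2, p_0 = 2*1 + 0 = 2, q_0 = 2*0 + 1 = 1.
  i=1: a_1=4, p_1 = 4*2 + 1 = 9, q_1 = 4*1 + 0 = 4.
  i=2: a_2=3, p_2 = 3*9 + 2 = 29, q_2 = 3*4 + 1 = 13.

2/1, 9/4, 29/13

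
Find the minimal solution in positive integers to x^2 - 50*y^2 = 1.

First expand sqrt(50) as a continued fraction. With x_i = (sqrt(50) + m_i)/d_i and (m_0, d_0) = (0, 1): a_0 = floor(sqrt(50)) = 7, since 7^2 = 49 <= 50 < 64 = 8^2.
Iterate m_{i+1} = d_i*a_i - m_i, d_{i+1} = (50 - m_{i+1}^2)/d_i, a_{i+1} = floor((a_0 + m_{i+1})/d_{i+1}):
  m_1 = 1*7 - 0 = 7, d_1 = (50 - 7^2)/1 = 1/1 = 1, a_1 = floor((7 + 7)/1) = 14.
  m_2 = 1*14 - 7 = 7, d_2 = (50 - 7^2)/1 = 1/1 = 1: (m_2, d_2) = (m_1, d_1) = (7, 1), so from here the quotient a_1 repeats; the period length is 1.
So sqrt(50) = [7; (14)] with period length k = 1.
k is odd, so (p_{k-1}, q_{k-1}) only solves x^2 - 50y^2 = -1 and the fundamental solution of x^2 - 50y^2 = 1 is (p_{2k-1}, q_{2k-1}) = (p_1, q_1); compute convergents through index 1, running through the period twice.
Convergents (p_i = a_i*p_{i-1} + p_{i-2}, q_i = a_i*q_{i-1} + q_{i-2} with p_{-2}=0, p_{-1}=1, q_{-2}=1, q_{-1}=0):
  i=0: a_0=7, p_0 = 7*1 + 0 = 7, q_0 = 7*0 + 1 = 1.
  i=1: a_1=14, p_1 = 14*7 + 1 = 99, q_1 = 14*1 + 0 = 14.
Indeed p_0^2 - 50*q_0^2 = 49 - 50 = -1, not +1.
Check: 99^2 - 50*14^2 = 9801 - 9800 = 1, so (x, y) = (99, 14) solves the equation, and by the theorem it is the least positive solution.

(x, y) = (99, 14)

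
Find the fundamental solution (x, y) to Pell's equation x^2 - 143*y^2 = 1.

First expand sqrt(143) as a continued fraction. With x_i = (sqrt(143) + m_i)/d_i and (m_0, d_0) = (0, 1): a_0 = floor(sqrt(143)) = 11, since 11^2 = 121 <= 143 < 144 = 12^2.
Iterate m_{i+1} = d_i*a_i - m_i, d_{i+1} = (143 - m_{i+1}^2)/d_i, a_{i+1} = floor((a_0 + m_{i+1})/d_{i+1}):
  m_1 = 1*11 - 0 = 11, d_1 = (143 - 11^2)/1 = 22/1 = 22, a_1 = floor((11 + 11)/22) = 1.
  m_2 = 22*1 - 11 = 11, d_2 = (143 - 11^2)/22 = 22/22 = 1, a_2 = floor((11 + 11)/1) = 22.
  m_3 = 1*22 - 11 = 11, d_3 = (143 - 11^2)/1 = 22/1 = 22: (m_3, d_3) = (m_1, d_1) = (11, 22), so from here the quotients repeat a_1, a_2; the period length is 2.
So sqrt(143) = [11; (1, 22)] with period length k = 2.
k is even, so the fundamental solution of x^2 - 143y^2 = 1 is (p_{k-1}, q_{k-1}) = (p_1, q_1); compute convergents through index 1.
Convergents (p_i = a_i*p_{i-1} + p_{i-2}, q_i = a_i*q_{i-1} + q_{i-2} with p_{-2}=0, p_{-1}=1, q_{-2}=1, q_{-1}=0):
  i=0: a_0=11, p_0 = 11*1 + 0 = 11, q_0 = 11*0 + 1 = 1.
  i=1: a_1=1, p_1 = 1*11 + 1 = 12, q_1 = 1*1 + 0 = 1.
Check: 12^2 - 143*1^2 = 144 - 143 = 1, so (x, y) = (12, 1) solves the equation, and by the theorem it is the least positive solution.

(x, y) = (12, 1)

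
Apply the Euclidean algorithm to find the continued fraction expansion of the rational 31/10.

Run the Euclidean algorithm on 31 and 10; the successive quotients are the partial quotients a_0, a_1, ... (each step inverts the fractional part left over by the previous one):
  31 = 3*10 + 1, so a_0 = 3.
  10 = 10*1 + 0, so a_1 = 10.
The remainder reaches 0 after 2 divisions, so the expansion has 2 partial quotients, read off in order.

[3; 10]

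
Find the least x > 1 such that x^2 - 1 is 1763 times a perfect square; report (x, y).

First expand sqrt(1763) as a continued fraction. With x_i = (sqrt(1763) + m_i)/d_i and (m_0, d_0) = (0, 1): a_0 = floor(sqrt(1763)) = 41, since 41^2 = 1681 <= 1763 < 1764 = 42^2.
Iterate m_{i+1} = d_i*a_i - m_i, d_{i+1} = (1763 - m_{i+1}^2)/d_i, a_{i+1} = floor((a_0 + m_{i+1})/d_{i+1}):
  m_1 = 1*41 - 0 = 41, d_1 = (1763 - 41^2)/1 = 82/1 = 82, a_1 = floor((41 + 41)/82) = 1.
  m_2 = 82*1 - 41 = 41, d_2 = (1763 - 41^2)/82 = 82/82 = 1, a_2 = floor((41 + 41)/1) = 82.
  m_3 = 1*82 - 41 = 41, d_3 = (1763 - 41^2)/1 = 82/1 = 82: (m_3, d_3) = (m_1, d_1) = (41, 82), so from here the quotients repeat a_1, a_2; the period length is 2.
So sqrt(1763) = [41; (1, 82)] with period length k = 2.
k is even, so the fundamental solution of x^2 - 1763y^2 = 1 is (p_{k-1}, q_{k-1}) = (p_1, q_1); compute convergents through index 1.
Convergents (p_i = a_i*p_{i-1} + p_{i-2}, q_i = a_i*q_{i-1} + q_{i-2} with p_{-2}=0, p_{-1}=1, q_{-2}=1, q_{-1}=0):
  i=0: a_0=41, p_0 = 41*1 + 0 = 41, q_0 = 41*0 + 1 = 1.
  i=1: a_1=1, p_1 = 1*41 + 1 = 42, q_1 = 1*1 + 0 = 1.
Check: 42^2 - 1763*1^2 = 1764 - 1763 = 1, so (x, y) = (42, 1) solves the equation, and by the theorem it is the least positive solution.

(x, y) = (42, 1)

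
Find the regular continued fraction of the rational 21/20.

[1; 20]

Run the Euclidean algorithm on 21 and 20; the successive quotients are the partial quotients a_0, a_1, ... (each step inverts the fractional part left over by the previous one):
  21 = 1*20 + 1, so a_0 = 1.
  20 = 20*1 + 0, so a_1 = 20.
The remainder reaches 0 after 2 divisions, so the expansion has 2 partial quotients, read off in order.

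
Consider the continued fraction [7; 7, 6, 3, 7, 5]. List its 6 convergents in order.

7/1, 50/7, 307/43, 971/136, 7104/995, 36491/5111

Using the convergent recurrence p_i = a_i*p_{i-1} + p_{i-2}, q_i = a_i*q_{i-1} + q_{i-2} with p_{-2}=0, p_{-1}=1, q_{-2}=1, q_{-1}=0:
  i=0: a_0=7, p_0 = 7*1 + 0 = 7, q_0 = 7*0 + 1 = 1.
  i=1: a_1=7, p_1 = 7*7 + 1 = 50, q_1 = 7*1 + 0 = 7.
  i=2: a_2=6, p_2 = 6*50 + 7 = 307, q_2 = 6*7 + 1 = 43.
  i=3: a_3=3, p_3 = 3*307 + 50 = 971, q_3 = 3*43 + 7 = 136.
  i=4: a_4=7, p_4 = 7*971 + 307 = 7104, q_4 = 7*136 + 43 = 995.
  i=5: a_5=5, p_5 = 5*7104 + 971 = 36491, q_5 = 5*995 + 136 = 5111.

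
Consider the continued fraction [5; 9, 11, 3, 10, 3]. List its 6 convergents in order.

5/1, 46/9, 511/100, 1579/309, 16301/3190, 50482/9879

Using the convergent recurrence p_i = a_i*p_{i-1} + p_{i-2}, q_i = a_i*q_{i-1} + q_{i-2} with p_{-2}=0, p_{-1}=1, q_{-2}=1, q_{-1}=0:
  i=0: a_0=5, p_0 = 5*1 + 0 = 5, q_0 = 5*0 + 1 = 1.
  i=1: a_1=9, p_1 = 9*5 + 1 = 46, q_1 = 9*1 + 0 = 9.
  i=2: a_2=11, p_2 = 11*46 + 5 = 511, q_2 = 11*9 + 1 = 100.
  i=3: a_3=3, p_3 = 3*511 + 46 = 1579, q_3 = 3*100 + 9 = 309.
  i=4: a_4=10, p_4 = 10*1579 + 511 = 16301, q_4 = 10*309 + 100 = 3190.
  i=5: a_5=3, p_5 = 3*16301 + 1579 = 50482, q_5 = 3*3190 + 309 = 9879.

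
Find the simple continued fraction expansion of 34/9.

Run the Euclidean algorithm on 34 and 9; the successive quotients are the partial quotients a_0, a_1, ... (each step inverts the fractional part left over by the previous one):
  34 = 3*9 + 7, so a_0 = 3.
  9 = 1*7 + 2, so a_1 = 1.
  7 = 3*2 + 1, so a_2 = 3.
  2 = 2*1 + 0, so a_3 = 2.
The remainder reaches 0 after 4 divisions, so the expansion has 4 partial quotients, read off in order.

[3; 1, 3, 2]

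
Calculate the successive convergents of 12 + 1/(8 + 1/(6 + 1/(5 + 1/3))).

Using the convergent recurrence p_i = a_i*p_{i-1} + p_{i-2}, q_i = a_i*q_{i-1} + q_{i-2} with p_{-2}=0, p_{-1}=1, q_{-2}=1, q_{-1}=0:
  i=0: a_0=12, p_0 = 12*1 + 0 = 12, q_0 = 12*0 + 1 = 1.
  i=1: a_1=8, p_1 = 8*12 + 1 = 97, q_1 = 8*1 + 0 = 8.
  i=2: a_2=6, p_2 = 6*97 + 12 = 594, q_2 = 6*8 + 1 = 49.
  i=3: a_3=5, p_3 = 5*594 + 97 = 3067, q_3 = 5*49 + 8 = 253.
  i=4: a_4=3, p_4 = 3*3067 + 594 = 9795, q_4 = 3*253 + 49 = 808.

12/1, 97/8, 594/49, 3067/253, 9795/808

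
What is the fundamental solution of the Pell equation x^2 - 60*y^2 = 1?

First expand sqrt(60) as a continued fraction. With x_i = (sqrt(60) + m_i)/d_i and (m_0, d_0) = (0, 1): a_0 = floor(sqrt(60)) = 7, since 7^2 = 49 <= 60 < 64 = 8^2.
Iterate m_{i+1} = d_i*a_i - m_i, d_{i+1} = (60 - m_{i+1}^2)/d_i, a_{i+1} = floor((a_0 + m_{i+1})/d_{i+1}):
  m_1 = 1*7 - 0 = 7, d_1 = (60 - 7^2)/1 = 11/1 = 11, a_1 = floor((7 + 7)/11) = 1.
  m_2 = 11*1 - 7 = 4, d_2 = (60 - 4^2)/11 = 44/11 = 4, a_2 = floor((7 + 4)/4) = 2.
  m_3 = 4*2 - 4 = 4, d_3 = (60 - 4^2)/4 = 44/4 = 11, a_3 = floor((7 + 4)/11) = 1.
  m_4 = 11*1 - 4 = 7, d_4 = (60 - 7^2)/11 = 11/11 = 1, a_4 = floor((7 + 7)/1) = 14.
  m_5 = 1*14 - 7 = 7, d_5 = (60 - 7^2)/1 = 11/1 = 11: (m_5, d_5) = (m_1, d_1) = (7, 11), so from here the quotients repeat a_1, ..., a_4; the period length is 4.
So sqrt(60) = [7; (1, 2, 1, 14)] with period length k = 4.
k is even, so the fundamental solution of x^2 - 60y^2 = 1 is (p_{k-1}, q_{k-1}) = (p_3, q_3); compute convergents through index 3.
Convergents (p_i = a_i*p_{i-1} + p_{i-2}, q_i = a_i*q_{i-1} + q_{i-2} with p_{-2}=0, p_{-1}=1, q_{-2}=1, q_{-1}=0):
  i=0: a_0=7, p_0 = 7*1 + 0 = 7, q_0 = 7*0 + 1 = 1.
  i=1: a_1=1, p_1 = 1*7 + 1 = 8, q_1 = 1*1 + 0 = 1.
  i=2: a_2=2, p_2 = 2*8 + 7 = 23, q_2 = 2*1 + 1 = 3.
  i=3: a_3=1, p_3 = 1*23 + 8 = 31, q_3 = 1*3 + 1 = 4.
Check: 31^2 - 60*4^2 = 961 - 960 = 1, so (x, y) = (31, 4) solves the equation, and by the theorem it is the least positive solution.

(x, y) = (31, 4)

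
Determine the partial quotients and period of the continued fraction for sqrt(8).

[2; (1, 4)]

Write x_i = (sqrt(8) + m_i)/d_i with (m_0, d_0) = (0, 1). a_0 = floor(sqrt(8)) = 2, since 2^2 = 4 <= 8 < 9 = 3^2.
Iterate m_{i+1} = d_i*a_i - m_i, d_{i+1} = (8 - m_{i+1}^2)/d_i, a_{i+1} = floor((a_0 + m_{i+1})/d_{i+1}):
  m_1 = 1*2 - 0 = 2, d_1 = (8 - 2^2)/1 = 4/1 = 4, a_1 = floor((2 + 2)/4) = 1.
  m_2 = 4*1 - 2 = 2, d_2 = (8 - 2^2)/4 = 4/4 = 1, a_2 = floor((2 + 2)/1) = 4.
  m_3 = 1*4 - 2 = 2, d_3 = (8 - 2^2)/1 = 4/1 = 4: (m_3, d_3) = (m_1, d_1) = (2, 4), so from here the quotients repeat a_1, a_2; the period length is 2.
Hence the expansion of sqrt(8) is a_0 = 2 followed by the repeating block 1, 4 (period 2).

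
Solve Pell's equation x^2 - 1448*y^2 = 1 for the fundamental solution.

First expand sqrt(1448) as a continued fraction. With x_i = (sqrt(1448) + m_i)/d_i and (m_0, d_0) = (0, 1): a_0 = floor(sqrt(1448)) = 38, since 38^2 = 1444 <= 1448 < 1521 = 39^2.
Iterate m_{i+1} = d_i*a_i - m_i, d_{i+1} = (1448 - m_{i+1}^2)/d_i, a_{i+1} = floor((a_0 + m_{i+1})/d_{i+1}):
  m_1 = 1*38 - 0 = 38, d_1 = (1448 - 38^2)/1 = 4/1 = 4, a_1 = floor((38 + 38)/4) = 19.
  m_2 = 4*19 - 38 = 38, d_2 = (1448 - 38^2)/4 = 4/4 = 1, a_2 = floor((38 + 38)/1) = 76.
  m_3 = 1*76 - 38 = 38, d_3 = (1448 - 38^2)/1 = 4/1 = 4: (m_3, d_3) = (m_1, d_1) = (38, 4), so from here the quotients repeat a_1, a_2; the period length is 2.
So sqrt(1448) = [38; (19, 76)] with period length k = 2.
k is even, so the fundamental solution of x^2 - 1448y^2 = 1 is (p_{k-1}, q_{k-1}) = (p_1, q_1); compute convergents through index 1.
Convergents (p_i = a_i*p_{i-1} + p_{i-2}, q_i = a_i*q_{i-1} + q_{i-2} with p_{-2}=0, p_{-1}=1, q_{-2}=1, q_{-1}=0):
  i=0: a_0=38, p_0 = 38*1 + 0 = 38, q_0 = 38*0 + 1 = 1.
  i=1: a_1=19, p_1 = 19*38 + 1 = 723, q_1 = 19*1 + 0 = 19.
Check: 723^2 - 1448*19^2 = 522729 - 522728 = 1, so (x, y) = (723, 19) solves the equation, and by the theorem it is the least positive solution.

(x, y) = (723, 19)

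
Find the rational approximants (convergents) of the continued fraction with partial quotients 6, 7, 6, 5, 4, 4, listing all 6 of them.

Using the convergent recurrence p_i = a_i*p_{i-1} + p_{i-2}, q_i = a_i*q_{i-1} + q_{i-2} with p_{-2}=0, p_{-1}=1, q_{-2}=1, q_{-1}=0:
  i=0: a_0=6, p_0 = 6*1 + 0 = 6, q_0 = 6*0 + 1 = 1.
  i=1: a_1=7, p_1 = 7*6 + 1 = 43, q_1 = 7*1 + 0 = 7.
  i=2: a_2=6, p_2 = 6*43 + 6 = 264, q_2 = 6*7 + 1 = 43.
  i=3: a_3=5, p_3 = 5*264 + 43 = 1363, q_3 = 5*43 + 7 = 222.
  i=4: a_4=4, p_4 = 4*1363 + 264 = 5716, q_4 = 4*222 + 43 = 931.
  i=5: a_5=4, p_5 = 4*5716 + 1363 = 24227, q_5 = 4*931 + 222 = 3946.

6/1, 43/7, 264/43, 1363/222, 5716/931, 24227/3946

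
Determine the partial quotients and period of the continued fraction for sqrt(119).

Write x_i = (sqrt(119) + m_i)/d_i with (m_0, d_0) = (0, 1). a_0 = floor(sqrt(119)) = 10, since 10^2 = 100 <= 119 < 121 = 11^2.
Iterate m_{i+1} = d_i*a_i - m_i, d_{i+1} = (119 - m_{i+1}^2)/d_i, a_{i+1} = floor((a_0 + m_{i+1})/d_{i+1}):
  m_1 = 1*10 - 0 = 10, d_1 = (119 - 10^2)/1 = 19/1 = 19, a_1 = floor((10 + 10)/19) = 1.
  m_2 = 19*1 - 10 = 9, d_2 = (119 - 9^2)/19 = 38/19 = 2, a_2 = floor((10 + 9)/2) = 9.
  m_3 = 2*9 - 9 = 9, d_3 = (119 - 9^2)/2 = 38/2 = 19, a_3 = floor((10 + 9)/19) = 1.
  m_4 = 19*1 - 9 = 10, d_4 = (119 - 10^2)/19 = 19/19 = 1, a_4 = floor((10 + 10)/1) = 20.
  m_5 = 1*20 - 10 = 10, d_5 = (119 - 10^2)/1 = 19/1 = 19: (m_5, d_5) = (m_1, d_1) = (10, 19), so from here the quotients repeat a_1, ..., a_4; the period length is 4.
Hence the expansion of sqrt(119) is a_0 = 10 followed by the repeating block 1, 9, 1, 20 (period 4).

[10; (1, 9, 1, 20)]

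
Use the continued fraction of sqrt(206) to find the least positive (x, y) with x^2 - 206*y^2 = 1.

First expand sqrt(206) as a continued fraction. With x_i = (sqrt(206) + m_i)/d_i and (m_0, d_0) = (0, 1): a_0 = floor(sqrt(206)) = 14, since 14^2 = 196 <= 206 < 225 = 15^2.
Iterate m_{i+1} = d_i*a_i - m_i, d_{i+1} = (206 - m_{i+1}^2)/d_i, a_{i+1} = floor((a_0 + m_{i+1})/d_{i+1}):
  m_1 = 1*14 - 0 = 14, d_1 = (206 - 14^2)/1 = 10/1 = 10, a_1 = floor((14 + 14)/10) = 2.
  m_2 = 10*2 - 14 = 6, d_2 = (206 - 6^2)/10 = 170/10 = 17, a_2 = floor((14 + 6)/17) = 1.
  m_3 = 17*1 - 6 = 11, d_3 = (206 - 11^2)/17 = 85/17 = 5, a_3 = floor((14 + 11)/5) = 5.
  m_4 = 5*5 - 11 = 14, d_4 = (206 - 14^2)/5 = 10/5 = 2, a_4 = floor((14 + 14)/2) = 14.
  m_5 = 2*14 - 14 = 14, d_5 = (206 - 14^2)/2 = 10/2 = 5, a_5 = floor((14 + 14)/5) = 5.
  m_6 = 5*5 - 14 = 11, d_6 = (206 - 11^2)/5 = 85/5 = 17, a_6 = floor((14 + 11)/17) = 1.
  m_7 = 17*1 - 11 = 6, d_7 = (206 - 6^2)/17 = 170/17 = 10, a_7 = floor((14 + 6)/10) = 2.
  m_8 = 10*2 - 6 = 14, d_8 = (206 - 14^2)/10 = 10/10 = 1, a_8 = floor((14 + 14)/1) = 28.
  m_9 = 1*28 - 14 = 14, d_9 = (206 - 14^2)/1 = 10/1 = 10: (m_9, d_9) = (m_1, d_1) = (14, 10), so from here the quotients repeat a_1, ..., a_8; the period length is 8.
So sqrt(206) = [14; (2, 1, 5, 14, 5, 1, 2, 28)] with period length k = 8.
k is even, so the fundamental solution of x^2 - 206y^2 = 1 is (p_{k-1}, q_{k-1}) = (p_7, q_7); compute convergents through index 7.
Convergents (p_i = a_i*p_{i-1} + p_{i-2}, q_i = a_i*q_{i-1} + q_{i-2} with p_{-2}=0, p_{-1}=1, q_{-2}=1, q_{-1}=0):
  i=0: a_0=14, p_0 = 14*1 + 0 = 14, q_0 = 14*0 + 1 = 1.
  i=1: a_1=2, p_1 = 2*14 + 1 = 29, q_1 = 2*1 + 0 = 2.
  i=2: a_2=1, p_2 = 1*29 + 14 = 43, q_2 = 1*2 + 1 = 3.
  i=3: a_3=5, p_3 = 5*43 + 29 = 244, q_3 = 5*3 + 2 = 17.
  i=4: a_4=14, p_4 = 14*244 + 43 = 3459, q_4 = 14*17 + 3 = 241.
  i=5: a_5=5, p_5 = 5*3459 + 244 = 17539, q_5 = 5*241 + 17 = 1222.
  i=6: a_6=1, p_6 = 1*17539 + 3459 = 20998, q_6 = 1*1222 + 241 = 1463.
  i=7: a_7=2, p_7 = 2*20998 + 17539 = 59535, q_7 = 2*1463 + 1222 = 4148.
Check: 59535^2 - 206*4148^2 = 3544416225 - 3544416224 = 1, so (x, y) = (59535, 4148) solves the equation, and by the theorem it is the least positive solution.

(x, y) = (59535, 4148)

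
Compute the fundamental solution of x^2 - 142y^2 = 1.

First expand sqrt(142) as a continued fraction. With x_i = (sqrt(142) + m_i)/d_i and (m_0, d_0) = (0, 1): a_0 = floor(sqrt(142)) = 11, since 11^2 = 121 <= 142 < 144 = 12^2.
Iterate m_{i+1} = d_i*a_i - m_i, d_{i+1} = (142 - m_{i+1}^2)/d_i, a_{i+1} = floor((a_0 + m_{i+1})/d_{i+1}):
  m_1 = 1*11 - 0 = 11, d_1 = (142 - 11^2)/1 = 21/1 = 21, a_1 = floor((11 + 11)/21) = 1.
  m_2 = 21*1 - 11 = 10, d_2 = (142 - 10^2)/21 = 42/21 = 2, a_2 = floor((11 + 10)/2) = 10.
  m_3 = 2*10 - 10 = 10, d_3 = (142 - 10^2)/2 = 42/2 = 21, a_3 = floor((11 + 10)/21) = 1.
  m_4 = 21*1 - 10 = 11, d_4 = (142 - 11^2)/21 = 21/21 = 1, a_4 = floor((11 + 11)/1) = 22.
  m_5 = 1*22 - 11 = 11, d_5 = (142 - 11^2)/1 = 21/1 = 21: (m_5, d_5) = (m_1, d_1) = (11, 21), so from here the quotients repeat a_1, ..., a_4; the period length is 4.
So sqrt(142) = [11; (1, 10, 1, 22)] with period length k = 4.
k is even, so the fundamental solution of x^2 - 142y^2 = 1 is (p_{k-1}, q_{k-1}) = (p_3, q_3); compute convergents through index 3.
Convergents (p_i = a_i*p_{i-1} + p_{i-2}, q_i = a_i*q_{i-1} + q_{i-2} with p_{-2}=0, p_{-1}=1, q_{-2}=1, q_{-1}=0):
  i=0: a_0=11, p_0 = 11*1 + 0 = 11, q_0 = 11*0 + 1 = 1.
  i=1: a_1=1, p_1 = 1*11 + 1 = 12, q_1 = 1*1 + 0 = 1.
  i=2: a_2=10, p_2 = 10*12 + 11 = 131, q_2 = 10*1 + 1 = 11.
  i=3: a_3=1, p_3 = 1*131 + 12 = 143, q_3 = 1*11 + 1 = 12.
Check: 143^2 - 142*12^2 = 20449 - 20448 = 1, so (x, y) = (143, 12) solves the equation, and by the theorem it is the least positive solution.

(x, y) = (143, 12)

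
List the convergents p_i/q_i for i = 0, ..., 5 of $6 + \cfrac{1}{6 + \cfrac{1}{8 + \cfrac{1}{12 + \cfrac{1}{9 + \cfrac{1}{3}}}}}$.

Using the convergent recurrence p_i = a_i*p_{i-1} + p_{i-2}, q_i = a_i*q_{i-1} + q_{i-2} with p_{-2}=0, p_{-1}=1, q_{-2}=1, q_{-1}=0:
  i=0: a_0=6, p_0 = 6*1 + 0 = 6, q_0 = 6*0 + 1 = 1.
  i=1: a_1=6, p_1 = 6*6 + 1 = 37, q_1 = 6*1 + 0 = 6.
  i=2: a_2=8, p_2 = 8*37 + 6 = 302, q_2 = 8*6 + 1 = 49.
  i=3: a_3=12, p_3 = 12*302 + 37 = 3661, q_3 = 12*49 + 6 = 594.
  i=4: a_4=9, p_4 = 9*3661 + 302 = 33251, q_4 = 9*594 + 49 = 5395.
  i=5: a_5=3, p_5 = 3*33251 + 3661 = 103414, q_5 = 3*5395 + 594 = 16779.

6/1, 37/6, 302/49, 3661/594, 33251/5395, 103414/16779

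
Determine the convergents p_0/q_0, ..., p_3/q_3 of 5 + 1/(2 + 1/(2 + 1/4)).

Using the convergent recurrence p_i = a_i*p_{i-1} + p_{i-2}, q_i = a_i*q_{i-1} + q_{i-2} with p_{-2}=0, p_{-1}=1, q_{-2}=1, q_{-1}=0:
  i=0: a_0=5, p_0 = 5*1 + 0 = 5, q_0 = 5*0 + 1 = 1.
  i=1: a_1=2, p_1 = 2*5 + 1 = 11, q_1 = 2*1 + 0 = 2.
  i=2: a_2=2, p_2 = 2*11 + 5 = 27, q_2 = 2*2 + 1 = 5.
  i=3: a_3=4, p_3 = 4*27 + 11 = 119, q_3 = 4*5 + 2 = 22.

5/1, 11/2, 27/5, 119/22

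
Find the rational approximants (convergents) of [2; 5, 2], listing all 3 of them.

Using the convergent recurrence p_i = a_i*p_{i-1} + p_{i-2}, q_i = a_i*q_{i-1} + q_{i-2} with p_{-2}=0, p_{-1}=1, q_{-2}=1, q_{-1}=0:
  i=0: a_0=2, p_0 = 2*1 + 0 = 2, q_0 = 2*0 + 1 = 1.
  i=1: a_1=5, p_1 = 5*2 + 1 = 11, q_1 = 5*1 + 0 = 5.
  i=2: a_2=2, p_2 = 2*11 + 2 = 24, q_2 = 2*5 + 1 = 11.

2/1, 11/5, 24/11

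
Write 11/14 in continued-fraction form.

[0; 1, 3, 1, 2]

Run the Euclidean algorithm on 11 and 14; the successive quotients are the partial quotients a_0, a_1, ... (each step inverts the fractional part left over by the previous one):
  11 = 0*14 + 11, so a_0 = 0.
  14 = 1*11 + 3, so a_1 = 1.
  11 = 3*3 + 2, so a_2 = 3.
  3 = 1*2 + 1, so a_3 = 1.
  2 = 2*1 + 0, so a_4 = 2.
The remainder reaches 0 after 5 divisions, so the expansion has 5 partial quotients, read off in order.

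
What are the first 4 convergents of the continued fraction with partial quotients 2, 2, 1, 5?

2/1, 5/2, 7/3, 40/17

Using the convergent recurrence p_i = a_i*p_{i-1} + p_{i-2}, q_i = a_i*q_{i-1} + q_{i-2} with p_{-2}=0, p_{-1}=1, q_{-2}=1, q_{-1}=0:
  i=0: a_0=2, p_0 = 2*1 + 0 = 2, q_0 = 2*0 + 1 = 1.
  i=1: a_1=2, p_1 = 2*2 + 1 = 5, q_1 = 2*1 + 0 = 2.
  i=2: a_2=1, p_2 = 1*5 + 2 = 7, q_2 = 1*2 + 1 = 3.
  i=3: a_3=5, p_3 = 5*7 + 5 = 40, q_3 = 5*3 + 2 = 17.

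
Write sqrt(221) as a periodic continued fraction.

[14; (1, 6, 2, 6, 1, 28)]

Write x_i = (sqrt(221) + m_i)/d_i with (m_0, d_0) = (0, 1). a_0 = floor(sqrt(221)) = 14, since 14^2 = 196 <= 221 < 225 = 15^2.
Iterate m_{i+1} = d_i*a_i - m_i, d_{i+1} = (221 - m_{i+1}^2)/d_i, a_{i+1} = floor((a_0 + m_{i+1})/d_{i+1}):
  m_1 = 1*14 - 0 = 14, d_1 = (221 - 14^2)/1 = 25/1 = 25, a_1 = floor((14 + 14)/25) = 1.
  m_2 = 25*1 - 14 = 11, d_2 = (221 - 11^2)/25 = 100/25 = 4, a_2 = floor((14 + 11)/4) = 6.
  m_3 = 4*6 - 11 = 13, d_3 = (221 - 13^2)/4 = 52/4 = 13, a_3 = floor((14 + 13)/13) = 2.
  m_4 = 13*2 - 13 = 13, d_4 = (221 - 13^2)/13 = 52/13 = 4, a_4 = floor((14 + 13)/4) = 6.
  m_5 = 4*6 - 13 = 11, d_5 = (221 - 11^2)/4 = 100/4 = 25, a_5 = floor((14 + 11)/25) = 1.
  m_6 = 25*1 - 11 = 14, d_6 = (221 - 14^2)/25 = 25/25 = 1, a_6 = floor((14 + 14)/1) = 28.
  m_7 = 1*28 - 14 = 14, d_7 = (221 - 14^2)/1 = 25/1 = 25: (m_7, d_7) = (m_1, d_1) = (14, 25), so from here the quotients repeat a_1, ..., a_6; the period length is 6.
Hence the expansion of sqrt(221) is a_0 = 14 followed by the repeating block 1, 6, 2, 6, 1, 28 (period 6).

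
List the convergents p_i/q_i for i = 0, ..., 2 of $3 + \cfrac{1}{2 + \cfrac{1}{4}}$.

Using the convergent recurrence p_i = a_i*p_{i-1} + p_{i-2}, q_i = a_i*q_{i-1} + q_{i-2} with p_{-2}=0, p_{-1}=1, q_{-2}=1, q_{-1}=0:
  i=0: a_0=3, p_0 = 3*1 + 0 = 3, q_0 = 3*0 + 1 = 1.
  i=1: a_1=2, p_1 = 2*3 + 1 = 7, q_1 = 2*1 + 0 = 2.
  i=2: a_2=4, p_2 = 4*7 + 3 = 31, q_2 = 4*2 + 1 = 9.

3/1, 7/2, 31/9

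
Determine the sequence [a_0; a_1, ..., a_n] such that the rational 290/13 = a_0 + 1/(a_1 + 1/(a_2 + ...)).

Run the Euclidean algorithm on 290 and 13; the successive quotients are the partial quotients a_0, a_1, ... (each step inverts the fractional part left over by the previous one):
  290 = 22*13 + 4, so a_0 = 22.
  13 = 3*4 + 1, so a_1 = 3.
  4 = 4*1 + 0, so a_2 = 4.
The remainder reaches 0 after 3 divisions, so the expansion has 3 partial quotients, read off in order.

[22; 3, 4]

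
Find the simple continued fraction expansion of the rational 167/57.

Run the Euclidean algorithm on 167 and 57; the successive quotients are the partial quotients a_0, a_1, ... (each step inverts the fractional part left over by the previous one):
  167 = 2*57 + 53, so a_0 = 2.
  57 = 1*53 + 4, so a_1 = 1.
  53 = 13*4 + 1, so a_2 = 13.
  4 = 4*1 + 0, so a_3 = 4.
The remainder reaches 0 after 4 divisions, so the expansion has 4 partial quotients, read off in order.

[2; 1, 13, 4]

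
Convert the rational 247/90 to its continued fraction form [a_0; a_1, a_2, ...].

Run the Euclidean algorithm on 247 and 90; the successive quotients are the partial quotients a_0, a_1, ... (each step inverts the fractional part left over by the previous one):
  247 = 2*90 + 67, so a_0 = 2.
  90 = 1*67 + 23, so a_1 = 1.
  67 = 2*23 + 21, so a_2 = 2.
  23 = 1*21 + 2, so a_3 = 1.
  21 = 10*2 + 1, so a_4 = 10.
  2 = 2*1 + 0, so a_5 = 2.
The remainder reaches 0 after 6 divisions, so the expansion has 6 partial quotients, read off in order.

[2; 1, 2, 1, 10, 2]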